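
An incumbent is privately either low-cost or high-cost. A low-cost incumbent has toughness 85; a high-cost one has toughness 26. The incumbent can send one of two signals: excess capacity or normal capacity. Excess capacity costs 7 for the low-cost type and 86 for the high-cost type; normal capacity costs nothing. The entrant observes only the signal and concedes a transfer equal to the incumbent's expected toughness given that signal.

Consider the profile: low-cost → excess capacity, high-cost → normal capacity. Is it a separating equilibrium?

If types separate, excess capacity earns payment 85 and normal capacity earns 26.
Low-cost: excess capacity gives 85 − 7 = 78; normal capacity gives 26 − 0 = 26. No deviation. ✓
High-cost: normal capacity gives 26 − 0 = 26; excess capacity gives 85 − 86 = -1. No deviation. ✓
Neither type gains from mimicking the other.

Yes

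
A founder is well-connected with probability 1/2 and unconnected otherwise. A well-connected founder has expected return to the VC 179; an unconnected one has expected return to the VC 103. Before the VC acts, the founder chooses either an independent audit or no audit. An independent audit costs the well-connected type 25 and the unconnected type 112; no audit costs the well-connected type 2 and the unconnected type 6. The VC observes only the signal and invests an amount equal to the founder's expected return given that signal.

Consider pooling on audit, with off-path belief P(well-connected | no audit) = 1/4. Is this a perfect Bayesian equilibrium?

No

At the pooled signal (audit) the VC holds the prior 1/2 and pays 1/2·179 + 1/2·103 = 141. Off-path (no audit) belief 1/4 gives 1/4·179 + 3/4·103 = 122.
Well-connected: audit gives 141 − 25 = 116; no audit gives 122 − 2 = 120. Deviates. ✗
Unconnected: audit gives 141 − 112 = 29; no audit gives 122 − 6 = 116. Deviates. ✗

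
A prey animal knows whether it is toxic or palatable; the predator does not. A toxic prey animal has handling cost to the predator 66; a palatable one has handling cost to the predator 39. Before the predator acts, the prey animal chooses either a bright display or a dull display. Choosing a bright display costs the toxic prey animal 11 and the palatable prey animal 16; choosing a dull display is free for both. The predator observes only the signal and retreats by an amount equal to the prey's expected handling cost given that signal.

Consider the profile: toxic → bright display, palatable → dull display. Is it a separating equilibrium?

If types separate, bright display earns payment 66 and dull display earns 39.
Toxic: bright display gives 66 − 11 = 55; dull display gives 39 − 0 = 39. No deviation. ✓
Palatable: dull display gives 39 − 0 = 39; bright display gives 66 − 16 = 50. Would deviate. ✗

No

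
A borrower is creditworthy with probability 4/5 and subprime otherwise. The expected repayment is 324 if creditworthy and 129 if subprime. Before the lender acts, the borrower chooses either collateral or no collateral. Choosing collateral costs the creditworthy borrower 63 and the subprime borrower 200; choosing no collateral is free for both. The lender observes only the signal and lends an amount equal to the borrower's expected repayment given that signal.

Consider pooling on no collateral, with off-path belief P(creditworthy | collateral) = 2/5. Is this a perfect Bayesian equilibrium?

Yes

At the pooled signal (no collateral) the lender holds the prior 4/5 and pays 4/5·324 + 1/5·129 = 285. Off-path (collateral) belief 2/5 gives 2/5·324 + 3/5·129 = 207.
Creditworthy: no collateral gives 285 − 0 = 285; collateral gives 207 − 63 = 144. Stays. ✓
Subprime: no collateral gives 285 − 0 = 285; collateral gives 207 − 200 = 7. Stays. ✓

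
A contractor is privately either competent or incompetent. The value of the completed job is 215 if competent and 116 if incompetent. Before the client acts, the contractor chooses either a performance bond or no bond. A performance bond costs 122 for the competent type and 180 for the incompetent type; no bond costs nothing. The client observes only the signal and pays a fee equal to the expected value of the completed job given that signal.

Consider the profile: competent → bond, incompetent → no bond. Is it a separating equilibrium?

If types separate, bond earns payment 215 and no bond earns 116.
Competent: bond gives 215 − 122 = 93; no bond gives 116 − 0 = 116. Would deviate. ✗
Incompetent: no bond gives 116 − 0 = 116; bond gives 215 − 180 = 35. No deviation. ✓

No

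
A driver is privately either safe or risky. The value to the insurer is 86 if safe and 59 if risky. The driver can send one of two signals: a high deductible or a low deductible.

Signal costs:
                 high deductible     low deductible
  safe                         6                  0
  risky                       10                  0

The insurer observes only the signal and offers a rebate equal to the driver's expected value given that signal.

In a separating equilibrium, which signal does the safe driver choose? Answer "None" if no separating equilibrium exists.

Try safe → high deductible, risky → low deductible:
  If types separate, high deductible earns payment 86 and low deductible earns 59.
  Safe: high deductible gives 86 − 6 = 80; low deductible gives 59 − 0 = 59. No deviation. ✓
  Risky: low deductible gives 59 − 0 = 59; high deductible gives 86 − 10 = 76. Would deviate. ✗
Try safe → low deductible, risky → high deductible:
  If types separate, low deductible earns payment 86 and high deductible earns 59.
  Safe: low deductible gives 86 − 0 = 86; high deductible gives 59 − 6 = 53. No deviation. ✓
  Risky: high deductible gives 59 − 10 = 49; low deductible gives 86 − 0 = 86. Would deviate. ✗
Neither assignment is incentive-compatible.

None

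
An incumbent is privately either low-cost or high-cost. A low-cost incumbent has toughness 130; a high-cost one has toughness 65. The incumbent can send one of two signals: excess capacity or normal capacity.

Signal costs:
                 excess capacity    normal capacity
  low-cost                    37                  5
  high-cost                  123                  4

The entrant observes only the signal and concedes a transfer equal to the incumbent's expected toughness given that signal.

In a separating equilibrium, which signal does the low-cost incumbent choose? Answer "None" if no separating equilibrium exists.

Try low-cost → excess capacity, high-cost → normal capacity:
  If types separate, excess capacity earns payment 130 and normal capacity earns 65.
  Low-cost: excess capacity gives 130 − 37 = 93; normal capacity gives 65 − 5 = 60. No deviation. ✓
  High-cost: normal capacity gives 65 − 4 = 61; excess capacity gives 130 − 123 = 7. No deviation. ✓
Both hold — the low-cost type sends excess capacity.

excess capacity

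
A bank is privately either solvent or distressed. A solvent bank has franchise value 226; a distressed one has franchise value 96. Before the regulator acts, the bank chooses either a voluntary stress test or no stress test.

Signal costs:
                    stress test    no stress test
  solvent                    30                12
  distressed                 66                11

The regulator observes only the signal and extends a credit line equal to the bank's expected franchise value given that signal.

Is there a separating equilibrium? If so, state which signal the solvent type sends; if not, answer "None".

None

Try solvent → stress test, distressed → no stress test:
  If types separate, stress test earns payment 226 and no stress test earns 96.
  Solvent: stress test gives 226 − 30 = 196; no stress test gives 96 − 12 = 84. No deviation. ✓
  Distressed: no stress test gives 96 − 11 = 85; stress test gives 226 − 66 = 160. Would deviate. ✗
Try solvent → no stress test, distressed → stress test:
  If types separate, no stress test earns payment 226 and stress test earns 96.
  Solvent: no stress test gives 226 − 12 = 214; stress test gives 96 − 30 = 66. No deviation. ✓
  Distressed: stress test gives 96 − 66 = 30; no stress test gives 226 − 11 = 215. Would deviate. ✗
Neither assignment is incentive-compatible.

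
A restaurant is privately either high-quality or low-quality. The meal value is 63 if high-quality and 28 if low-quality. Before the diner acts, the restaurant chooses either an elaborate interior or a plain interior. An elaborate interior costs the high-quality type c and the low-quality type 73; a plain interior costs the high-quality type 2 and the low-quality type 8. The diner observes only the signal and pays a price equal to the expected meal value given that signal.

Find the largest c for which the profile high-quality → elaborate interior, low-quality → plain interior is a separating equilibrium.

Under separation: elaborate interior → high-quality (pays 63); plain interior → low-quality (pays 28).
Low-quality: 28 − 8 = 20 ≥ 63 − 73 = -10. Holds regardless of c. ✓
High-quality: 63 − c ≥ 28 − 2, so c ≤ 63 − 26 = 37.

37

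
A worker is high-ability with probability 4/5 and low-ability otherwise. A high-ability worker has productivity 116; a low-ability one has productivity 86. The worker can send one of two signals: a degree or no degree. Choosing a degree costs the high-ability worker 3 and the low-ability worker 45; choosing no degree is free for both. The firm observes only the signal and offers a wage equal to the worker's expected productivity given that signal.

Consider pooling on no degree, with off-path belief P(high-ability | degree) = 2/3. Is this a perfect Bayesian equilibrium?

At the pooled signal (no degree) the firm holds the prior 4/5 and pays 4/5·116 + 1/5·86 = 110. Off-path (degree) belief 2/3 gives 2/3·116 + 1/3·86 = 106.
High-ability: no degree gives 110 − 0 = 110; degree gives 106 − 3 = 103. Stays. ✓
Low-ability: no degree gives 110 − 0 = 110; degree gives 106 − 45 = 61. Stays. ✓

Yes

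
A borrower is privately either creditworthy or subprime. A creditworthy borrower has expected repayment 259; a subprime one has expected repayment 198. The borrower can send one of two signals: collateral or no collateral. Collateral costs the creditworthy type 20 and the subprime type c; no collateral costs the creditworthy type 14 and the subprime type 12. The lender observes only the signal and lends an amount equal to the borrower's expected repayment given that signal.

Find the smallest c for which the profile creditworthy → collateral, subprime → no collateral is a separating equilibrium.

73

Under separation: collateral → creditworthy (pays 259); no collateral → subprime (pays 198).
Creditworthy: 259 − 20 = 239 ≥ 198 − 14 = 184. Holds regardless of c. ✓
Subprime: 198 − 12 ≥ 259 − c, so c ≥ 259 − 186 = 73.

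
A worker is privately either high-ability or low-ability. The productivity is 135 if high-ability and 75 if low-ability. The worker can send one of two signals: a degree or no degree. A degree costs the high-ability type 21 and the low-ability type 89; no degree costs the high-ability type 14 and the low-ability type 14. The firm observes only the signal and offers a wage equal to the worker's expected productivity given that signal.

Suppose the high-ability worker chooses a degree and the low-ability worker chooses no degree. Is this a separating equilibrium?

Yes

If types separate, degree earns payment 135 and no degree earns 75.
High-ability: degree gives 135 − 21 = 114; no degree gives 75 − 14 = 61. No deviation. ✓
Low-ability: no degree gives 75 − 14 = 61; degree gives 135 − 89 = 46. No deviation. ✓
Both incentive constraints hold.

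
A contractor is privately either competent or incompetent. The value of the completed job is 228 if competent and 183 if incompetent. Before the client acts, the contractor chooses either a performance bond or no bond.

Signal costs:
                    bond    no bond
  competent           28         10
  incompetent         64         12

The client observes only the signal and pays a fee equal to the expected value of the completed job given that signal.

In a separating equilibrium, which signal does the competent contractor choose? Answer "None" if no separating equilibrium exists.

Try competent → bond, incompetent → no bond:
  Under separation the client infers type exactly: bond → competent (pays 228), no bond → incompetent (pays 183).
  Competent: bond gives 228 − 28 = 200; no bond gives 183 − 10 = 173. No deviation. ✓
  Incompetent: no bond gives 183 − 12 = 171; bond gives 228 − 64 = 164. No deviation. ✓
Both hold — the competent type sends bond.

bond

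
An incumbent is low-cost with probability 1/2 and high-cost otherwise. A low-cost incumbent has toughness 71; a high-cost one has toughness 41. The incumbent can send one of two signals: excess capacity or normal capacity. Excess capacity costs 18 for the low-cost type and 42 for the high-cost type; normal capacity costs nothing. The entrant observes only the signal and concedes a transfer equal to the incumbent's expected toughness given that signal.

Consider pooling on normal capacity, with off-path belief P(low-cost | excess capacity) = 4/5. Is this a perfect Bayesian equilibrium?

Yes

On the equilibrium path (normal capacity) the entrant holds the prior 1/2 and pays 1/2·71 + 1/2·41 = 56. Off-path (excess capacity) belief 4/5 gives 4/5·71 + 1/5·41 = 65.
Low-cost: normal capacity gives 56 − 0 = 56; excess capacity gives 65 − 18 = 47. Stays. ✓
High-cost: normal capacity gives 56 − 0 = 56; excess capacity gives 65 − 42 = 23. Stays. ✓
Beliefs are Bayes-consistent on-path and both types best-respond.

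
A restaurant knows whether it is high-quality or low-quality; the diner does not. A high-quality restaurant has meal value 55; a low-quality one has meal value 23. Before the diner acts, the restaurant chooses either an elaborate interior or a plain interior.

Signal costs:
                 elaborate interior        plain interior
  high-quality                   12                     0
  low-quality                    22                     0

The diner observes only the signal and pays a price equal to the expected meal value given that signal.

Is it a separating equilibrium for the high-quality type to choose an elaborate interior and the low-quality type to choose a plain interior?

If types separate, elaborate interior earns payment 55 and plain interior earns 23.
High-quality: elaborate interior gives 55 − 12 = 43; plain interior gives 23 − 0 = 23. No deviation. ✓
Low-quality: plain interior gives 23 − 0 = 23; elaborate interior gives 55 − 22 = 33. Would deviate. ✗

No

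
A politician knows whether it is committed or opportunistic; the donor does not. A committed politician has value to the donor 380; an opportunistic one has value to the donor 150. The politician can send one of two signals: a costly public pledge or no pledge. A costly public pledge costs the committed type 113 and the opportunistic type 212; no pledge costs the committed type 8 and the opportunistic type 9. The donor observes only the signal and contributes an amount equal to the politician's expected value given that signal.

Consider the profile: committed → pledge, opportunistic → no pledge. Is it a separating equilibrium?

If types separate, pledge earns payment 380 and no pledge earns 150.
Committed: pledge gives 380 − 113 = 267; no pledge gives 150 − 8 = 142. No deviation. ✓
Opportunistic: no pledge gives 150 − 9 = 141; pledge gives 380 − 212 = 168. Would deviate. ✗

No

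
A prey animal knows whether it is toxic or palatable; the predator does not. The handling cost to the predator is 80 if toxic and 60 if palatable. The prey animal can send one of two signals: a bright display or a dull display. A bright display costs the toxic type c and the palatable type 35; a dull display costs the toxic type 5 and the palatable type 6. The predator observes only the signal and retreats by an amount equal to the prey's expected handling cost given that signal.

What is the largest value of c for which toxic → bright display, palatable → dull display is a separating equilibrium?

25

Under separation: bright display → toxic (pays 80); dull display → palatable (pays 60).
Palatable: 60 − 6 = 54 ≥ 80 − 35 = 45. Holds regardless of c. ✓
Toxic: 80 − c ≥ 60 − 5, so c ≤ 80 − 55 = 25.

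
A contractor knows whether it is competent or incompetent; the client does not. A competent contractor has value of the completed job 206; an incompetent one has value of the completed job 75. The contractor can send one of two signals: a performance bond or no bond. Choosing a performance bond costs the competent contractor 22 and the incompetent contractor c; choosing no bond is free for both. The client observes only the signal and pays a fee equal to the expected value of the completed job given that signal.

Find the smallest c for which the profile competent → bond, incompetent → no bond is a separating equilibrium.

Under separation: bond → competent (pays 206); no bond → incompetent (pays 75).
Competent: 206 − 22 = 184 ≥ 75 − 0 = 75. Holds regardless of c. ✓
Incompetent: 75 − 0 ≥ 206 − c, so c ≥ 206 − 75 = 131.

131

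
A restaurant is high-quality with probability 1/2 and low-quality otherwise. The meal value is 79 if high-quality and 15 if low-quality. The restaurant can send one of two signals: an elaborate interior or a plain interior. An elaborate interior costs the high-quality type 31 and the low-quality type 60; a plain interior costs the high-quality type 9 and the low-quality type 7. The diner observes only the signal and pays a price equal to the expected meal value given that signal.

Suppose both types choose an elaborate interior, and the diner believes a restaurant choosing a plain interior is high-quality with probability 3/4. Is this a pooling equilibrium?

At the pooled signal (elaborate interior) the diner holds the prior 1/2 and pays 1/2·79 + 1/2·15 = 47. Off-path (plain interior) belief 3/4 gives 3/4·79 + 1/4·15 = 63.
High-quality: elaborate interior gives 47 − 31 = 16; plain interior gives 63 − 9 = 54. Deviates. ✗
Low-quality: elaborate interior gives 47 − 60 = -13; plain interior gives 63 − 7 = 56. Deviates. ✗

No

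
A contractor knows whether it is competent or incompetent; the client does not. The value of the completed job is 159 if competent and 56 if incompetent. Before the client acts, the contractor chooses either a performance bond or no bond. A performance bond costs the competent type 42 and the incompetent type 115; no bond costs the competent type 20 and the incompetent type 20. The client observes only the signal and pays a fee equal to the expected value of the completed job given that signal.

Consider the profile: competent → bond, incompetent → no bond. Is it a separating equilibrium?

Under separation the client infers type exactly: bond → competent (pays 159), no bond → incompetent (pays 56).
Competent: bond gives 159 − 42 = 117; no bond gives 56 − 20 = 36. No deviation. ✓
Incompetent: no bond gives 56 − 20 = 36; bond gives 159 − 115 = 44. Would deviate. ✗

No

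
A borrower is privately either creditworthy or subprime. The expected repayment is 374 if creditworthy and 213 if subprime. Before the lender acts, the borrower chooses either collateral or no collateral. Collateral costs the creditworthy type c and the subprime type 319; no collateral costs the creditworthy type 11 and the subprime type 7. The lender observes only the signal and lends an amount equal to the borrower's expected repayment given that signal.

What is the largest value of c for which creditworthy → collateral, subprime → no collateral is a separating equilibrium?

172

Under separation: collateral → creditworthy (pays 374); no collateral → subprime (pays 213).
Subprime: 213 − 7 = 206 ≥ 374 − 319 = 55. Holds regardless of c. ✓
Creditworthy: 374 − c ≥ 213 − 11, so c ≤ 374 − 202 = 172.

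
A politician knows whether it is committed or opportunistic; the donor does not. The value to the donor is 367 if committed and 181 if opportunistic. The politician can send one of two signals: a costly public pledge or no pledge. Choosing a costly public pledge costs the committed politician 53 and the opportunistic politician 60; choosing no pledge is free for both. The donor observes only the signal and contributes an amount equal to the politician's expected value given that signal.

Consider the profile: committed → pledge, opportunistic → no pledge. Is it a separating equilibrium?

No

Under separation the donor infers type exactly: pledge → committed (pays 367), no pledge → opportunistic (pays 181).
Committed: pledge gives 367 − 53 = 314; no pledge gives 181 − 0 = 181. No deviation. ✓
Opportunistic: no pledge gives 181 − 0 = 181; pledge gives 367 − 60 = 307. Would deviate. ✗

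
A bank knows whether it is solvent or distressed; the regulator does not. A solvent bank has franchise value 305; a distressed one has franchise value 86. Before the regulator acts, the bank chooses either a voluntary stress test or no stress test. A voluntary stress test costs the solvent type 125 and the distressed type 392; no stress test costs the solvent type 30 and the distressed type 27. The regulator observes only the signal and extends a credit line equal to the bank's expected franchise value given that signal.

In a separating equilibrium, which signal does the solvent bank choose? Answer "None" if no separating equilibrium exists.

Try solvent → stress test, distressed → no stress test:
  Under separation the regulator infers type exactly: stress test → solvent (pays 305), no stress test → distressed (pays 86).
  Solvent: stress test gives 305 − 125 = 180; no stress test gives 86 − 30 = 56. No deviation. ✓
  Distressed: no stress test gives 86 − 27 = 59; stress test gives 305 − 392 = -87. No deviation. ✓
Both hold — the solvent type sends stress test.

stress test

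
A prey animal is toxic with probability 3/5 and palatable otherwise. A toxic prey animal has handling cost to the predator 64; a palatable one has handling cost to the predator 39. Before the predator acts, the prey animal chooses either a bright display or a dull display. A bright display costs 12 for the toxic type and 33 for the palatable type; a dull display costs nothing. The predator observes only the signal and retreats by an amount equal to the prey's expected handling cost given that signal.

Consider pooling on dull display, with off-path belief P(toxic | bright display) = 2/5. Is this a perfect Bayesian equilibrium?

On the equilibrium path (dull display) the predator holds the prior 3/5 and pays 3/5·64 + 2/5·39 = 54. Off-path (bright display) belief 2/5 gives 2/5·64 + 3/5·39 = 49.
Toxic: dull display gives 54 − 0 = 54; bright display gives 49 − 12 = 37. Stays. ✓
Palatable: dull display gives 54 − 0 = 54; bright display gives 49 − 33 = 16. Stays. ✓
Beliefs are Bayes-consistent on-path and both types best-respond.

Yes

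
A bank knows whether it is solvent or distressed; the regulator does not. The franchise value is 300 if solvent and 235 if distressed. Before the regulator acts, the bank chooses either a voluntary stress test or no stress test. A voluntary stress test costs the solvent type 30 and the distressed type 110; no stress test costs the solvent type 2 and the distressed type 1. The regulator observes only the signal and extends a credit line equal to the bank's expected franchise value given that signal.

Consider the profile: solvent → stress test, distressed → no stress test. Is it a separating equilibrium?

Yes

Under separation the regulator infers type exactly: stress test → solvent (pays 300), no stress test → distressed (pays 235).
Solvent: stress test gives 300 − 30 = 270; no stress test gives 235 − 2 = 233. No deviation. ✓
Distressed: no stress test gives 235 − 1 = 234; stress test gives 300 − 110 = 190. No deviation. ✓
Both incentive constraints hold.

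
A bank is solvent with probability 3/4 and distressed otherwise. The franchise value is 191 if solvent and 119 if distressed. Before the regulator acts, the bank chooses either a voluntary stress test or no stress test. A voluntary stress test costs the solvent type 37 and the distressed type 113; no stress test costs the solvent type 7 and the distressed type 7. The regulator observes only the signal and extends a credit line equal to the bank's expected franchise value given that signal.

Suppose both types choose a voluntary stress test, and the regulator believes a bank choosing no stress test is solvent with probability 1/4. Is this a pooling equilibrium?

No

At the pooled signal (stress test) the regulator holds the prior 3/4 and pays 3/4·191 + 1/4·119 = 173. Off-path (no stress test) belief 1/4 gives 1/4·191 + 3/4·119 = 137.
Solvent: stress test gives 173 − 37 = 136; no stress test gives 137 − 7 = 130. Stays. ✓
Distressed: stress test gives 173 − 113 = 60; no stress test gives 137 − 7 = 130. Deviates. ✗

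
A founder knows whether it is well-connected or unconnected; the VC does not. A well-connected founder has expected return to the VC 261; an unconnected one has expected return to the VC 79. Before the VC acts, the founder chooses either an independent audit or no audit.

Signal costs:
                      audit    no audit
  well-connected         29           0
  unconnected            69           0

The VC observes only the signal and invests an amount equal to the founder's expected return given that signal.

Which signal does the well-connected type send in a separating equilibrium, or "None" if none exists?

None

Try well-connected → audit, unconnected → no audit:
  If types separate, audit earns payment 261 and no audit earns 79.
  Well-connected: audit gives 261 − 29 = 232; no audit gives 79 − 0 = 79. No deviation. ✓
  Unconnected: no audit gives 79 − 0 = 79; audit gives 261 − 69 = 192. Would deviate. ✗
Try well-connected → no audit, unconnected → audit:
  If types separate, no audit earns payment 261 and audit earns 79.
  Well-connected: no audit gives 261 − 0 = 261; audit gives 79 − 29 = 50. No deviation. ✓
  Unconnected: audit gives 79 − 69 = 10; no audit gives 261 − 0 = 261. Would deviate. ✗
Neither assignment is incentive-compatible.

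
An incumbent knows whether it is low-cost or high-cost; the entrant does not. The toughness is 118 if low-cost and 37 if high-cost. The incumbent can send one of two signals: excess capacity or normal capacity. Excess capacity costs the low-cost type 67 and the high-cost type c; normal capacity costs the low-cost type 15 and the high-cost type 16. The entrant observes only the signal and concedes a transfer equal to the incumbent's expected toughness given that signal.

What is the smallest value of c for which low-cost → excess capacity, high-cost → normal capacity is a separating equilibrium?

97

Under separation: excess capacity → low-cost (pays 118); normal capacity → high-cost (pays 37).
Low-cost: 118 − 67 = 51 ≥ 37 − 15 = 22. Holds regardless of c. ✓
High-cost: 37 − 16 ≥ 118 − c, so c ≥ 118 − 21 = 97.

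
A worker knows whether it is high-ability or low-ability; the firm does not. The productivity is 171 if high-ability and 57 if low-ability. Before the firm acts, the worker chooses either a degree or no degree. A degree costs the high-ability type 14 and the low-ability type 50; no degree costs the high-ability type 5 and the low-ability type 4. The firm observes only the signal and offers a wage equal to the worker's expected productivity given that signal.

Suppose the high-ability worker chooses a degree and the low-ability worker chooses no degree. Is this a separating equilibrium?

Under separation the firm infers type exactly: degree → high-ability (pays 171), no degree → low-ability (pays 57).
High-ability: degree gives 171 − 14 = 157; no degree gives 57 − 5 = 52. No deviation. ✓
Low-ability: no degree gives 57 − 4 = 53; degree gives 171 − 50 = 121. Would deviate. ✗

No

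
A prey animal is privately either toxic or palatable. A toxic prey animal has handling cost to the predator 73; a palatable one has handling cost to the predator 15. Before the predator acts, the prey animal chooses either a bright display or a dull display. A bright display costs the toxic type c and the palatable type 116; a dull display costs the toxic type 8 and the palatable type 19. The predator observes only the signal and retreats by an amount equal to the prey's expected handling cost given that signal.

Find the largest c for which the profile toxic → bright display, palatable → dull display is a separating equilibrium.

66

Under separation: bright display → toxic (pays 73); dull display → palatable (pays 15).
Palatable: 15 − 19 = -4 ≥ 73 − 116 = -43. Holds regardless of c. ✓
Toxic: 73 − c ≥ 15 − 8, so c ≤ 73 − 7 = 66.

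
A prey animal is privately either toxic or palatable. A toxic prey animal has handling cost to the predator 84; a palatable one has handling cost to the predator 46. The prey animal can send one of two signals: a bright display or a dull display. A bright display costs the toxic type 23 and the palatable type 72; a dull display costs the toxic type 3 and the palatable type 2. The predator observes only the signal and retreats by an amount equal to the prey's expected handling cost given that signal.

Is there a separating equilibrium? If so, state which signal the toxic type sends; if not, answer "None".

bright display

Try toxic → bright display, palatable → dull display:
  If types separate, bright display earns payment 84 and dull display earns 46.
  Toxic: bright display gives 84 − 23 = 61; dull display gives 46 − 3 = 43. No deviation. ✓
  Palatable: dull display gives 46 − 2 = 44; bright display gives 84 − 72 = 12. No deviation. ✓
Both hold — the toxic type sends bright display.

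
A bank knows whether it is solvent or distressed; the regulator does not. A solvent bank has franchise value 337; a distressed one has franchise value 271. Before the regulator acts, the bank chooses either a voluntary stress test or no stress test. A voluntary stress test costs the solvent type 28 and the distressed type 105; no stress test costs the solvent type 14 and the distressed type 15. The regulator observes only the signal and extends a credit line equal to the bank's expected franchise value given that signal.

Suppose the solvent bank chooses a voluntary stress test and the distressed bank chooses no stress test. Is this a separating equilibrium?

Under separation the regulator infers type exactly: stress test → solvent (pays 337), no stress test → distressed (pays 271).
Solvent: stress test gives 337 − 28 = 309; no stress test gives 271 − 14 = 257. No deviation. ✓
Distressed: no stress test gives 271 − 15 = 256; stress test gives 337 − 105 = 232. No deviation. ✓
Both incentive constraints hold.

Yes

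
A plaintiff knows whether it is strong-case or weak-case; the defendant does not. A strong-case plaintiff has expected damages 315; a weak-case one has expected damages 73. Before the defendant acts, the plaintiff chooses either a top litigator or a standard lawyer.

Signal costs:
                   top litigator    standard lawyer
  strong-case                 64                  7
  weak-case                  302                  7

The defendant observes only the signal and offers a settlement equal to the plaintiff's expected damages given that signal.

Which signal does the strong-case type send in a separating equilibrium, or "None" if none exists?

Try strong-case → top litigator, weak-case → standard lawyer:
  If types separate, top litigator earns payment 315 and standard lawyer earns 73.
  Strong-case: top litigator gives 315 − 64 = 251; standard lawyer gives 73 − 7 = 66. No deviation. ✓
  Weak-case: standard lawyer gives 73 − 7 = 66; top litigator gives 315 − 302 = 13. No deviation. ✓
Both hold — the strong-case type sends top litigator.

top litigator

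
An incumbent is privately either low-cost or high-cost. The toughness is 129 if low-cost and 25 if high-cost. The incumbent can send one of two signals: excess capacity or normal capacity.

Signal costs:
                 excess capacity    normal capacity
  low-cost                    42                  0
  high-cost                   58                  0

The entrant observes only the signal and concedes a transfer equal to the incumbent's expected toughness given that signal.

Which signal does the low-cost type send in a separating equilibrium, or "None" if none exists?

Try low-cost → excess capacity, high-cost → normal capacity:
  If types separate, excess capacity earns payment 129 and normal capacity earns 25.
  Low-cost: excess capacity gives 129 − 42 = 87; normal capacity gives 25 − 0 = 25. No deviation. ✓
  High-cost: normal capacity gives 25 − 0 = 25; excess capacity gives 129 − 58 = 71. Would deviate. ✗
Try low-cost → normal capacity, high-cost → excess capacity:
  If types separate, normal capacity earns payment 129 and excess capacity earns 25.
  Low-cost: normal capacity gives 129 − 0 = 129; excess capacity gives 25 − 42 = -17. No deviation. ✓
  High-cost: excess capacity gives 25 − 58 = -33; normal capacity gives 129 − 0 = 129. Would deviate. ✗
Neither assignment is incentive-compatible.

None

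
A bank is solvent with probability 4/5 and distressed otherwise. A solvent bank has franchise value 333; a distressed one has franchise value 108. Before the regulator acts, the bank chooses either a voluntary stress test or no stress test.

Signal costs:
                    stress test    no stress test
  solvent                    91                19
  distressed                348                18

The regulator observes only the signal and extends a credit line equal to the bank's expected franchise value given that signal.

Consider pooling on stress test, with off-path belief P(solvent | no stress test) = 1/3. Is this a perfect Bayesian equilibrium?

On the equilibrium path (stress test) the regulator holds the prior 4/5 and pays 4/5·333 + 1/5·108 = 288. Off-path (no stress test) belief 1/3 gives 1/3·333 + 2/3·108 = 183.
Solvent: stress test gives 288 − 91 = 197; no stress test gives 183 − 19 = 164. Stays. ✓
Distressed: stress test gives 288 − 348 = -60; no stress test gives 183 − 18 = 165. Deviates. ✗

No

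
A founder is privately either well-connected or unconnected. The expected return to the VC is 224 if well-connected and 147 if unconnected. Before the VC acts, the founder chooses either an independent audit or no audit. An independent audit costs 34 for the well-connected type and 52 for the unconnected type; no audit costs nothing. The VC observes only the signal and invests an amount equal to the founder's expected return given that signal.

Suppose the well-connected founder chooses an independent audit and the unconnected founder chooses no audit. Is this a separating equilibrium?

No

Under separation the VC infers type exactly: audit → well-connected (pays 224), no audit → unconnected (pays 147).
Well-connected: audit gives 224 − 34 = 190; no audit gives 147 − 0 = 147. No deviation. ✓
Unconnected: no audit gives 147 − 0 = 147; audit gives 224 − 52 = 172. Would deviate. ✗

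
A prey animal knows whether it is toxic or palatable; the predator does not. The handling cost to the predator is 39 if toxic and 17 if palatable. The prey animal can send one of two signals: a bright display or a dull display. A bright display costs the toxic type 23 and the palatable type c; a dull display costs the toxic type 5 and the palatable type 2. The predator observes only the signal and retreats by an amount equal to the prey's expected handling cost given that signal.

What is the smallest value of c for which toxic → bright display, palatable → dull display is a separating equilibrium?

24

Under separation: bright display → toxic (pays 39); dull display → palatable (pays 17).
Toxic: 39 − 23 = 16 ≥ 17 − 5 = 12. Holds regardless of c. ✓
Palatable: 17 − 2 ≥ 39 − c, so c ≥ 39 − 15 = 24.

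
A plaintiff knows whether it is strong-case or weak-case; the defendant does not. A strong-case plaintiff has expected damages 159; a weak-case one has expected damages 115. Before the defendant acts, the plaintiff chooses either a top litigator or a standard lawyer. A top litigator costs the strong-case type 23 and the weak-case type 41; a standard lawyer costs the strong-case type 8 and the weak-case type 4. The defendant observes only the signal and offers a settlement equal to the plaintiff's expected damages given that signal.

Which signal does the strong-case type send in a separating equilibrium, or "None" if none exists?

None

Try strong-case → top litigator, weak-case → standard lawyer:
  If types separate, top litigator earns payment 159 and standard lawyer earns 115.
  Strong-case: top litigator gives 159 − 23 = 136; standard lawyer gives 115 − 8 = 107. No deviation. ✓
  Weak-case: standard lawyer gives 115 − 4 = 111; top litigator gives 159 − 41 = 118. Would deviate. ✗
Try strong-case → standard lawyer, weak-case → top litigator:
  If types separate, standard lawyer earns payment 159 and top litigator earns 115.
  Strong-case: standard lawyer gives 159 − 8 = 151; top litigator gives 115 − 23 = 92. No deviation. ✓
  Weak-case: top litigator gives 115 − 41 = 74; standard lawyer gives 159 − 4 = 155. Would deviate. ✗
Neither assignment is incentive-compatible.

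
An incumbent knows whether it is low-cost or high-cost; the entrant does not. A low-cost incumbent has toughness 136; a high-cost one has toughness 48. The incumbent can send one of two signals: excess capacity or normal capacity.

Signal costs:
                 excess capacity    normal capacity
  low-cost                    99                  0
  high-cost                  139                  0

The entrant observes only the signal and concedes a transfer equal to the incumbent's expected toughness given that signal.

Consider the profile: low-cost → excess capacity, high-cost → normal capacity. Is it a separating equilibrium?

If types separate, excess capacity earns payment 136 and normal capacity earns 48.
Low-cost: excess capacity gives 136 − 99 = 37; normal capacity gives 48 − 0 = 48. Would deviate. ✗
High-cost: normal capacity gives 48 − 0 = 48; excess capacity gives 136 − 139 = -3. No deviation. ✓

No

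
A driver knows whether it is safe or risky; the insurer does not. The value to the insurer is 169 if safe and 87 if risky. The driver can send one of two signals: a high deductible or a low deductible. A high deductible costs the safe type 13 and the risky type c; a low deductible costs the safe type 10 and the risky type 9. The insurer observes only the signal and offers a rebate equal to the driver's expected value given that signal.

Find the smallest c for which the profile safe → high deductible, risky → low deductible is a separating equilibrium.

91

Under separation: high deductible → safe (pays 169); low deductible → risky (pays 87).
Safe: 169 − 13 = 156 ≥ 87 − 10 = 77. Holds regardless of c. ✓
Risky: 87 − 9 ≥ 169 − c, so c ≥ 169 − 78 = 91.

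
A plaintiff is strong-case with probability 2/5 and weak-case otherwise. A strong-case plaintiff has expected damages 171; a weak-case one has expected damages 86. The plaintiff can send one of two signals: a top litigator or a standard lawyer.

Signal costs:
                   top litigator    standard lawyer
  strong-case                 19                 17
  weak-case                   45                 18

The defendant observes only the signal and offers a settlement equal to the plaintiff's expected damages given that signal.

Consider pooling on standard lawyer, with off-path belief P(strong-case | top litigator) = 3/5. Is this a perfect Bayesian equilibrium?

On the equilibrium path (standard lawyer) the defendant holds the prior 2/5 and pays 2/5·171 + 3/5·86 = 120. Off-path (top litigator) belief 3/5 gives 3/5·171 + 2/5·86 = 137.
Strong-case: standard lawyer gives 120 − 17 = 103; top litigator gives 137 − 19 = 118. Deviates. ✗
Weak-case: standard lawyer gives 120 − 18 = 102; top litigator gives 137 − 45 = 92. Stays. ✓

No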